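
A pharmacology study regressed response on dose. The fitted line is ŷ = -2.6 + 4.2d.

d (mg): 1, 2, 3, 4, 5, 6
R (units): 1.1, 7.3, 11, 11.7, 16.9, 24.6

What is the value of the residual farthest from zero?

d=1: ŷ = -2.6 + 4.2·1 = 1.6; e = 1.1 − 1.6 = -0.5
d=2: ŷ = -2.6 + 4.2·2 = 5.8; e = 7.3 − 5.8 = 1.5
d=3: ŷ = -2.6 + 4.2·3 = 10; e = 11 − 10 = 1
d=4: ŷ = -2.6 + 4.2·4 = 14.2; e = 11.7 − 14.2 = -2.5
d=5: ŷ = -2.6 + 4.2·5 = 18.4; e = 16.9 − 18.4 = -1.5
d=6: ŷ = -2.6 + 4.2·6 = 22.6; e = 24.6 − 22.6 = 2
Largest |e| is 2.5 at d = 4, residual -2.5.

e = -2.5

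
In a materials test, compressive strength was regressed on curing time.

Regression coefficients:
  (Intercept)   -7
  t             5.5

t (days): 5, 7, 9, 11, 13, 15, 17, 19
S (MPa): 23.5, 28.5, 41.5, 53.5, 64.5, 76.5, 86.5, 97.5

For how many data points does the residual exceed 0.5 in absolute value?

4

t=5: Ŝ = -7 + 5.5·5 = 20.5; r = 23.5 − 20.5 = 3
t=7: Ŝ = -7 + 5.5·7 = 31.5; r = 28.5 − 31.5 = -3
t=9: Ŝ = -7 + 5.5·9 = 42.5; r = 41.5 − 42.5 = -1
t=11: Ŝ = -7 + 5.5·11 = 53.5; r = 53.5 − 53.5 = 0
t=13: Ŝ = -7 + 5.5·13 = 64.5; r = 64.5 − 64.5 = 0
t=15: Ŝ = -7 + 5.5·15 = 75.5; r = 76.5 − 75.5 = 1
t=17: Ŝ = -7 + 5.5·17 = 86.5; r = 86.5 − 86.5 = 0
t=19: Ŝ = -7 + 5.5·19 = 97.5; r = 97.5 − 97.5 = 0
|r| > 0.5: t=5 (|r|=3), t=7 (|r|=3), t=9 (|r|=1), t=15 (|r|=1) → 4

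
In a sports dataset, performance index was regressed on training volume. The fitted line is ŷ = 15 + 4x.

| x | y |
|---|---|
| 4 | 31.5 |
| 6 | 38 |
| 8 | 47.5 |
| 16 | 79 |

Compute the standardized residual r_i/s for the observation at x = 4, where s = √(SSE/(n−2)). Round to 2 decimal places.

x=4: ŷ = 15 + 4·4 = 31; r = 31.5 − 31 = 0.5
x=6: ŷ = 15 + 4·6 = 39; r = 38 − 39 = -1
x=8: ŷ = 15 + 4·8 = 47; r = 47.5 − 47 = 0.5
x=16: ŷ = 15 + 4·16 = 79; r = 79 − 79 = 0
SSE = 0.25 + 1 + 0.25 + 0 = 1.5
s = √(1.5/2) = 0.866025
r/s = 0.5 / 0.866025 = 0.58

0.58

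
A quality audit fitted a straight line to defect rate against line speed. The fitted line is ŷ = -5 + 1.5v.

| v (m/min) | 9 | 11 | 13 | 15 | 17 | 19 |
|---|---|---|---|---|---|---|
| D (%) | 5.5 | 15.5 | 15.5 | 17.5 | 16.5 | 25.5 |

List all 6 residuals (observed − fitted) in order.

v=9: ŷ = -5 + 1.5·9 = 8.5; r = 5.5 − 8.5 = -3
v=11: ŷ = -5 + 1.5·11 = 11.5; r = 15.5 − 11.5 = 4
v=13: ŷ = -5 + 1.5·13 = 14.5; r = 15.5 − 14.5 = 1
v=15: ŷ = -5 + 1.5·15 = 17.5; r = 17.5 − 17.5 = 0
v=17: ŷ = -5 + 1.5·17 = 20.5; r = 16.5 − 20.5 = -4
v=19: ŷ = -5 + 1.5·19 = 23.5; r = 25.5 − 23.5 = 2

-3, 4, 1, 0, -4, 2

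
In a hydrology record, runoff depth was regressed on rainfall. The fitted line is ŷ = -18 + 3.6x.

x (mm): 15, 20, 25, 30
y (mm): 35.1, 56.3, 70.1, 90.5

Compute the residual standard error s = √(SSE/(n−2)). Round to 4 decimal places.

s = 2.2316

x=15: ŷ = -18 + 3.6·15 = 36; e = 35.1 − 36 = -0.9
x=20: ŷ = -18 + 3.6·20 = 54; e = 56.3 − 54 = 2.3
x=25: ŷ = -18 + 3.6·25 = 72; e = 70.1 − 72 = -1.9
x=30: ŷ = -18 + 3.6·30 = 90; e = 90.5 − 90 = 0.5
SSE = 0.81 + 5.29 + 3.61 + 0.25 = 9.96
s = √(9.96/2) = √4.98 ≈ 2.2316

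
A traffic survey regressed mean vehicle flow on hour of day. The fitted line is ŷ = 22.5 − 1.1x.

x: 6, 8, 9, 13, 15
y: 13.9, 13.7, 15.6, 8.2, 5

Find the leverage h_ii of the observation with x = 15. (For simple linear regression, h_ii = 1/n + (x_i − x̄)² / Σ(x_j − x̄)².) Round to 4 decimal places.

h = 0.6204

x̄ = (6 + 8 + 9 + 13 + 15)/5 = 10.2
Σ(x − x̄)² = 17.64 + 4.84 + 1.44 + 7.84 + 23.04 = 54.8
h = 1/5 + (4.8)²/54.8 = 0.2 + 0.420438 = 0.6204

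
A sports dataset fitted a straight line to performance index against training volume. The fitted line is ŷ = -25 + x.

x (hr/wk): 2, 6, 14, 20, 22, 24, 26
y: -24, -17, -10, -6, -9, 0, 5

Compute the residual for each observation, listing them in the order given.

-1, 2, 1, -1, -6, 1, 4

x=2: ŷ = -25 + 2 = -23; e = -24 − (-23) = -1
x=6: ŷ = -25 + 6 = -19; e = -17 − (-19) = 2
x=14: ŷ = -25 + 14 = -11; e = -10 − (-11) = 1
x=20: ŷ = -25 + 20 = -5; e = -6 − (-5) = -1
x=22: ŷ = -25 + 22 = -3; e = -9 − (-3) = -6
x=24: ŷ = -25 + 24 = -1; e = 0 − (-1) = 1
x=26: ŷ = -25 + 26 = 1; e = 5 − 1 = 4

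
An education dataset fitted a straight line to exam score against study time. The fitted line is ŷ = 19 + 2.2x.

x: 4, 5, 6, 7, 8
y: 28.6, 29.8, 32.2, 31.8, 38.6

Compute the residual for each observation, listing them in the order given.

0.8, -0.2, 0, -2.6, 2

x=4: ŷ = 19 + 2.2·4 = 27.8; e = 28.6 − 27.8 = 0.8
x=5: ŷ = 19 + 2.2·5 = 30; e = 29.8 − 30 = -0.2
x=6: ŷ = 19 + 2.2·6 = 32.2; e = 32.2 − 32.2 = 0
x=7: ŷ = 19 + 2.2·7 = 34.4; e = 31.8 − 34.4 = -2.6
x=8: ŷ = 19 + 2.2·8 = 36.6; e = 38.6 − 36.6 = 2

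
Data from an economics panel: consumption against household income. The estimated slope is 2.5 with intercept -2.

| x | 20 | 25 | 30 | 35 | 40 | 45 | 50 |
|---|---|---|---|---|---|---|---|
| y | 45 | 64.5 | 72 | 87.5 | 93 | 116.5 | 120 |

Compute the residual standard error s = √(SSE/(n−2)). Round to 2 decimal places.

s = 4.47

x=20: ŷ = -2 + 2.5·20 = 48; e = 45 − 48 = -3
x=25: ŷ = -2 + 2.5·25 = 60.5; e = 64.5 − 60.5 = 4
x=30: ŷ = -2 + 2.5·30 = 73; e = 72 − 73 = -1
x=35: ŷ = -2 + 2.5·35 = 85.5; e = 87.5 − 85.5 = 2
x=40: ŷ = -2 + 2.5·40 = 98; e = 93 − 98 = -5
x=45: ŷ = -2 + 2.5·45 = 110.5; e = 116.5 − 110.5 = 6
x=50: ŷ = -2 + 2.5·50 = 123; e = 120 − 123 = -3
SSE = 9 + 16 + 1 + 4 + 25 + 36 + 9 = 100
s = √(100/5) = √20 ≈ 4.47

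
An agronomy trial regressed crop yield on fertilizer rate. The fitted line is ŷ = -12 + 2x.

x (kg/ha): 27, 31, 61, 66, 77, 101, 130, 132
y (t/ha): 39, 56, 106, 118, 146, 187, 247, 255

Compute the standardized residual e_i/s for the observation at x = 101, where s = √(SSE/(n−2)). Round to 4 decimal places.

-0.7348

x=27: ŷ = -12 + 2·27 = 42; e = 39 − 42 = -3
x=31: ŷ = -12 + 2·31 = 50; e = 56 − 50 = 6
x=61: ŷ = -12 + 2·61 = 110; e = 106 − 110 = -4
x=66: ŷ = -12 + 2·66 = 120; e = 118 − 120 = -2
x=77: ŷ = -12 + 2·77 = 142; e = 146 − 142 = 4
x=101: ŷ = -12 + 2·101 = 190; e = 187 − 190 = -3
x=130: ŷ = -12 + 2·130 = 248; e = 247 − 248 = -1
x=132: ŷ = -12 + 2·132 = 252; e = 255 − 252 = 3
SSE = 9 + 36 + 16 + 4 + 16 + 9 + 1 + 9 = 100
s = √(100/6) = 4.08248
e/s = -3 / 4.08248 = -0.7348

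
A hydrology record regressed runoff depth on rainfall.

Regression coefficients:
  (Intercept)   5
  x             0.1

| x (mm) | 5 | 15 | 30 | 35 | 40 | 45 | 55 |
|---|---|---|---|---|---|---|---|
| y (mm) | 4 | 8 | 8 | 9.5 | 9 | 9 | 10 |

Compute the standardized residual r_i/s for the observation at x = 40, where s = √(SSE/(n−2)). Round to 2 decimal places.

x=5: ŷ = 5 + 0.1·5 = 5.5; r = 4 − 5.5 = -1.5
x=15: ŷ = 5 + 0.1·15 = 6.5; r = 8 − 6.5 = 1.5
x=30: ŷ = 5 + 0.1·30 = 8; r = 8 − 8 = 0
x=35: ŷ = 5 + 0.1·35 = 8.5; r = 9.5 − 8.5 = 1
x=40: ŷ = 5 + 0.1·40 = 9; r = 9 − 9 = 0
x=45: ŷ = 5 + 0.1·45 = 9.5; r = 9 − 9.5 = -0.5
x=55: ŷ = 5 + 0.1·55 = 10.5; r = 10 − 10.5 = -0.5
SSE = 2.25 + 2.25 + 0 + 1 + 0 + 0.25 + 0.25 = 6
s = √(6/5) = 1.09545
r/s = 0 / 1.09545 = 0.00

0.00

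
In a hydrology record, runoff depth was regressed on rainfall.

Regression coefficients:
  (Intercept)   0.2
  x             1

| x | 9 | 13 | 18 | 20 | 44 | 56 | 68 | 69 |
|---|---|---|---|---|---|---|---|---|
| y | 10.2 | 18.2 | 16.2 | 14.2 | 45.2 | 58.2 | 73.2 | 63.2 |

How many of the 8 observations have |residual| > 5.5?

x=9: ŷ = 0.2 + 9 = 9.2; r = 10.2 − 9.2 = 1
x=13: ŷ = 0.2 + 13 = 13.2; r = 18.2 − 13.2 = 5
x=18: ŷ = 0.2 + 18 = 18.2; r = 16.2 − 18.2 = -2
x=20: ŷ = 0.2 + 20 = 20.2; r = 14.2 − 20.2 = -6
x=44: ŷ = 0.2 + 44 = 44.2; r = 45.2 − 44.2 = 1
x=56: ŷ = 0.2 + 56 = 56.2; r = 58.2 − 56.2 = 2
x=68: ŷ = 0.2 + 68 = 68.2; r = 73.2 − 68.2 = 5
x=69: ŷ = 0.2 + 69 = 69.2; r = 63.2 − 69.2 = -6
|r| > 5.5: x=20 (|r|=6), x=69 (|r|=6) → 2

2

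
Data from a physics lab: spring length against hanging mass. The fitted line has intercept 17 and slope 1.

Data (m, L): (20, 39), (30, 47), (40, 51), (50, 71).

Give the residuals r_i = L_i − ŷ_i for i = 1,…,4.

2, 0, -6, 4

m=20: ŷ = 17 + 20 = 37; r = 39 − 37 = 2
m=30: ŷ = 17 + 30 = 47; r = 47 − 47 = 0
m=40: ŷ = 17 + 40 = 57; r = 51 − 57 = -6
m=50: ŷ = 17 + 50 = 67; r = 71 − 67 = 4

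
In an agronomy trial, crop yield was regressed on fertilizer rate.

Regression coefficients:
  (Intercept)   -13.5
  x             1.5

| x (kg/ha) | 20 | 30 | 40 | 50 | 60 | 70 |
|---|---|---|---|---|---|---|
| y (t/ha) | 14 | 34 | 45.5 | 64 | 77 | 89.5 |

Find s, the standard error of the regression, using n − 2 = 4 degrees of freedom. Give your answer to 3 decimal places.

s = 2.449

x=20: ŷ = -13.5 + 1.5·20 = 16.5; r = 14 − 16.5 = -2.5
x=30: ŷ = -13.5 + 1.5·30 = 31.5; r = 34 − 31.5 = 2.5
x=40: ŷ = -13.5 + 1.5·40 = 46.5; r = 45.5 − 46.5 = -1
x=50: ŷ = -13.5 + 1.5·50 = 61.5; r = 64 − 61.5 = 2.5
x=60: ŷ = -13.5 + 1.5·60 = 76.5; r = 77 − 76.5 = 0.5
x=70: ŷ = -13.5 + 1.5·70 = 91.5; r = 89.5 − 91.5 = -2
SSE = 6.25 + 6.25 + 1 + 6.25 + 0.25 + 4 = 24
s = √(24/4) = √6 ≈ 2.449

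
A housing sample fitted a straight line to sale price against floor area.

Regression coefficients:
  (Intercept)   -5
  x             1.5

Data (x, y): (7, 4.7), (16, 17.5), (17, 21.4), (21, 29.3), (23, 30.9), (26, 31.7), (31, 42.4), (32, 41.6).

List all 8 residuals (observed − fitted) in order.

x=7: ŷ = -5 + 1.5·7 = 5.5; e = 4.7 − 5.5 = -0.8
x=16: ŷ = -5 + 1.5·16 = 19; e = 17.5 − 19 = -1.5
x=17: ŷ = -5 + 1.5·17 = 20.5; e = 21.4 − 20.5 = 0.9
x=21: ŷ = -5 + 1.5·21 = 26.5; e = 29.3 − 26.5 = 2.8
x=23: ŷ = -5 + 1.5·23 = 29.5; e = 30.9 − 29.5 = 1.4
x=26: ŷ = -5 + 1.5·26 = 34; e = 31.7 − 34 = -2.3
x=31: ŷ = -5 + 1.5·31 = 41.5; e = 42.4 − 41.5 = 0.9
x=32: ŷ = -5 + 1.5·32 = 43; e = 41.6 − 43 = -1.4

-0.8, -1.5, 0.9, 2.8, 1.4, -2.3, 0.9, -1.4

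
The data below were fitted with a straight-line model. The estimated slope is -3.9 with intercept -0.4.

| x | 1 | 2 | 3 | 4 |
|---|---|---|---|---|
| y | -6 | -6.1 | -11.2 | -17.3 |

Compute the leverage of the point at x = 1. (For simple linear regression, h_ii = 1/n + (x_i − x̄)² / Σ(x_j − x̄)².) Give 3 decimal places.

h = 0.700

x̄ = (1 + 2 + 3 + 4)/4 = 2.5
Σ(x − x̄)² = 2.25 + 0.25 + 0.25 + 2.25 = 5
h = 1/4 + (-1.5)²/5 = 0.25 + 0.45 = 0.700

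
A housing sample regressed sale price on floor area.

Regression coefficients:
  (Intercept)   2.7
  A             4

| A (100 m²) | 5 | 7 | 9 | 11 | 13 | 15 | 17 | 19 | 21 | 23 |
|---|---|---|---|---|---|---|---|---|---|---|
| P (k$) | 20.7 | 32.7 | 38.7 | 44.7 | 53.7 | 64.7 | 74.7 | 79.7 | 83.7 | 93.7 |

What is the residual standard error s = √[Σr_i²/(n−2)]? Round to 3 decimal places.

s = 2.345

A=5: P̂ = 2.7 + 4·5 = 22.7; r = 20.7 − 22.7 = -2
A=7: P̂ = 2.7 + 4·7 = 30.7; r = 32.7 − 30.7 = 2
A=9: P̂ = 2.7 + 4·9 = 38.7; r = 38.7 − 38.7 = 0
A=11: P̂ = 2.7 + 4·11 = 46.7; r = 44.7 − 46.7 = -2
A=13: P̂ = 2.7 + 4·13 = 54.7; r = 53.7 − 54.7 = -1
A=15: P̂ = 2.7 + 4·15 = 62.7; r = 64.7 − 62.7 = 2
A=17: P̂ = 2.7 + 4·17 = 70.7; r = 74.7 − 70.7 = 4
A=19: P̂ = 2.7 + 4·19 = 78.7; r = 79.7 − 78.7 = 1
A=21: P̂ = 2.7 + 4·21 = 86.7; r = 83.7 − 86.7 = -3
A=23: P̂ = 2.7 + 4·23 = 94.7; r = 93.7 − 94.7 = -1
SSE = 4 + 4 + 0 + 4 + 1 + 4 + 16 + 1 + 9 + 1 = 44
s = √(44/8) = √5.5 ≈ 2.345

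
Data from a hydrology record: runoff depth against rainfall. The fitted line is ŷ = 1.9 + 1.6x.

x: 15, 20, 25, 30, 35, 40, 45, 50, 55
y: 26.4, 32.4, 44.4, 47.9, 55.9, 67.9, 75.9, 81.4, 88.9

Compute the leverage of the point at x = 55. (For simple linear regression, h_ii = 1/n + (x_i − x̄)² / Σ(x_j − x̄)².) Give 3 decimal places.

h = 0.378

x̄ = (15 + 20 + 25 + 30 + 35 + 40 + 45 + 50 + 55)/9 = 35
Σ(x − x̄)² = 400 + 225 + 100 + 25 + 0 + 25 + 100 + 225 + 400 = 1500
h = 1/9 + (20)²/1500 = 0.111111 + 0.266667 = 0.378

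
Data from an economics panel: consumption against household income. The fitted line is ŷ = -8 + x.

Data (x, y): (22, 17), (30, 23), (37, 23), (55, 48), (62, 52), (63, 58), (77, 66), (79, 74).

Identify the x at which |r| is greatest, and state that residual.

x = 37, r = -6

x=22: ŷ = -8 + 22 = 14; r = 17 − 14 = 3
x=30: ŷ = -8 + 30 = 22; r = 23 − 22 = 1
x=37: ŷ = -8 + 37 = 29; r = 23 − 29 = -6
x=55: ŷ = -8 + 55 = 47; r = 48 − 47 = 1
x=62: ŷ = -8 + 62 = 54; r = 52 − 54 = -2
x=63: ŷ = -8 + 63 = 55; r = 58 − 55 = 3
x=77: ŷ = -8 + 77 = 69; r = 66 − 69 = -3
x=79: ŷ = -8 + 79 = 71; r = 74 − 71 = 3
Largest |r| is 6 at x = 37, residual -6.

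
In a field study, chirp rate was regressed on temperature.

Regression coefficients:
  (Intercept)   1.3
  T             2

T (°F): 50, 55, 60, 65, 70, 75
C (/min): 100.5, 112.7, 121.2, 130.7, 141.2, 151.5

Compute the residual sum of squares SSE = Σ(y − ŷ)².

T=50: Ĉ = 1.3 + 2·50 = 101.3; r = 100.5 − 101.3 = -0.8
T=55: Ĉ = 1.3 + 2·55 = 111.3; r = 112.7 − 111.3 = 1.4
T=60: Ĉ = 1.3 + 2·60 = 121.3; r = 121.2 − 121.3 = -0.1
T=65: Ĉ = 1.3 + 2·65 = 131.3; r = 130.7 − 131.3 = -0.6
T=70: Ĉ = 1.3 + 2·70 = 141.3; r = 141.2 − 141.3 = -0.1
T=75: Ĉ = 1.3 + 2·75 = 151.3; r = 151.5 − 151.3 = 0.2
SSE = 0.64 + 1.96 + 0.01 + 0.36 + 0.01 + 0.04 = 3.02

SSE = 3.02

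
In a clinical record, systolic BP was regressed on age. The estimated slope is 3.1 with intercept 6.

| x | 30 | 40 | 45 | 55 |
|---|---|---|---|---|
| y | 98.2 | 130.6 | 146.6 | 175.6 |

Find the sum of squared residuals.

x=30: ŷ = 6 + 3.1·30 = 99; e = 98.2 − 99 = -0.8
x=40: ŷ = 6 + 3.1·40 = 130; e = 130.6 − 130 = 0.6
x=45: ŷ = 6 + 3.1·45 = 145.5; e = 146.6 − 145.5 = 1.1
x=55: ŷ = 6 + 3.1·55 = 176.5; e = 175.6 − 176.5 = -0.9
SSE = 0.64 + 0.36 + 1.21 + 0.81 = 3.02

SSE = 3.02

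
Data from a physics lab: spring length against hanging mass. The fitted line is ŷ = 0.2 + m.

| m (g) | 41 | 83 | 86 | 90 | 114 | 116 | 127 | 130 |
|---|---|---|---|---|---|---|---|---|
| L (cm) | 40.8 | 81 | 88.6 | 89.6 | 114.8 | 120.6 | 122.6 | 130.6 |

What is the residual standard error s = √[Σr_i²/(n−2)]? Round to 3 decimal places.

s = 2.948

m=41: ŷ = 0.2 + 41 = 41.2; r = 40.8 − 41.2 = -0.4
m=83: ŷ = 0.2 + 83 = 83.2; r = 81 − 83.2 = -2.2
m=86: ŷ = 0.2 + 86 = 86.2; r = 88.6 − 86.2 = 2.4
m=90: ŷ = 0.2 + 90 = 90.2; r = 89.6 − 90.2 = -0.6
m=114: ŷ = 0.2 + 114 = 114.2; r = 114.8 − 114.2 = 0.6
m=116: ŷ = 0.2 + 116 = 116.2; r = 120.6 − 116.2 = 4.4
m=127: ŷ = 0.2 + 127 = 127.2; r = 122.6 − 127.2 = -4.6
m=130: ŷ = 0.2 + 130 = 130.2; r = 130.6 − 130.2 = 0.4
SSE = 0.16 + 4.84 + 5.76 + 0.36 + 0.36 + 19.36 + 21.16 + 0.16 = 52.16
s = √(52.16/6) = √8.69333 ≈ 2.948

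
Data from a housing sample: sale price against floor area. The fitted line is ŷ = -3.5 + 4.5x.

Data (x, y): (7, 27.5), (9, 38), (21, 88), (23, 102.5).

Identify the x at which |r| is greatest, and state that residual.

x = 21, r = -3

x=7: ŷ = -3.5 + 4.5·7 = 28; r = 27.5 − 28 = -0.5
x=9: ŷ = -3.5 + 4.5·9 = 37; r = 38 − 37 = 1
x=21: ŷ = -3.5 + 4.5·21 = 91; r = 88 − 91 = -3
x=23: ŷ = -3.5 + 4.5·23 = 100; r = 102.5 − 100 = 2.5
Largest |r| is 3 at x = 21, residual -3.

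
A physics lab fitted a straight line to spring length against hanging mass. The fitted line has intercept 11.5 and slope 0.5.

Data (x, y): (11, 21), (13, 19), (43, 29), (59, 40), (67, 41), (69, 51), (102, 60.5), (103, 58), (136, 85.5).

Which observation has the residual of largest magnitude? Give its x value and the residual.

x=11: ŷ = 11.5 + 0.5·11 = 17; r = 21 − 17 = 4
x=13: ŷ = 11.5 + 0.5·13 = 18; r = 19 − 18 = 1
x=43: ŷ = 11.5 + 0.5·43 = 33; r = 29 − 33 = -4
x=59: ŷ = 11.5 + 0.5·59 = 41; r = 40 − 41 = -1
x=67: ŷ = 11.5 + 0.5·67 = 45; r = 41 − 45 = -4
x=69: ŷ = 11.5 + 0.5·69 = 46; r = 51 − 46 = 5
x=102: ŷ = 11.5 + 0.5·102 = 62.5; r = 60.5 − 62.5 = -2
x=103: ŷ = 11.5 + 0.5·103 = 63; r = 58 − 63 = -5
x=136: ŷ = 11.5 + 0.5·136 = 79.5; r = 85.5 − 79.5 = 6
Largest |r| is 6 at x = 136, residual 6.

x = 136, r = 6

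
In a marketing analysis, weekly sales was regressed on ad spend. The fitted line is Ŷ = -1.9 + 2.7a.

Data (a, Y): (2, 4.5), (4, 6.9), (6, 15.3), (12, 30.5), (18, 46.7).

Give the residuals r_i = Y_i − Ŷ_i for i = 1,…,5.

1, -2, 1, 0, 0

a=2: Ŷ = -1.9 + 2.7·2 = 3.5; r = 4.5 − 3.5 = 1
a=4: Ŷ = -1.9 + 2.7·4 = 8.9; r = 6.9 − 8.9 = -2
a=6: Ŷ = -1.9 + 2.7·6 = 14.3; r = 15.3 − 14.3 = 1
a=12: Ŷ = -1.9 + 2.7·12 = 30.5; r = 30.5 − 30.5 = 0
a=18: Ŷ = -1.9 + 2.7·18 = 46.7; r = 46.7 − 46.7 = 0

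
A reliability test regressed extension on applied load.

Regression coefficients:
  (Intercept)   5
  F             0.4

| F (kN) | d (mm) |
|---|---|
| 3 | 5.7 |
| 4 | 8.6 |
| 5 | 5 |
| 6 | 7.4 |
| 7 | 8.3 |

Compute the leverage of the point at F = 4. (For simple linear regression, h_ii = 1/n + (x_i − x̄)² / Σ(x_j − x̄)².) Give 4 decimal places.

h = 0.3000

F̄ = (3 + 4 + 5 + 6 + 7)/5 = 5
Σ(F − F̄)² = 4 + 1 + 0 + 1 + 4 = 10
h = 1/5 + (-1)²/10 = 0.2 + 0.1 = 0.3000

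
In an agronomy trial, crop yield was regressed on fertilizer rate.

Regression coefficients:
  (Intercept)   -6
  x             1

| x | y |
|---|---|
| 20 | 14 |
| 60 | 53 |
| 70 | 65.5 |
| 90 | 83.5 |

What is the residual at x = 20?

e = 0

ŷ = -6 + 20 = 14
e = 14 − 14 = 0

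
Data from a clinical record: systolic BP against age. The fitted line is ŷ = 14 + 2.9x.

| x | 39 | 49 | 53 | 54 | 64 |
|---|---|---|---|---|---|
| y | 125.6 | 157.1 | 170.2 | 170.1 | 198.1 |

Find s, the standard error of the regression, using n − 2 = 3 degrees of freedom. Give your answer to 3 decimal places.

s = 2.000

x=39: ŷ = 14 + 2.9·39 = 127.1; r = 125.6 − 127.1 = -1.5
x=49: ŷ = 14 + 2.9·49 = 156.1; r = 157.1 − 156.1 = 1
x=53: ŷ = 14 + 2.9·53 = 167.7; r = 170.2 − 167.7 = 2.5
x=54: ŷ = 14 + 2.9·54 = 170.6; r = 170.1 − 170.6 = -0.5
x=64: ŷ = 14 + 2.9·64 = 199.6; r = 198.1 − 199.6 = -1.5
SSE = 2.25 + 1 + 6.25 + 0.25 + 2.25 = 12
s = √(12/3) = √4 ≈ 2.000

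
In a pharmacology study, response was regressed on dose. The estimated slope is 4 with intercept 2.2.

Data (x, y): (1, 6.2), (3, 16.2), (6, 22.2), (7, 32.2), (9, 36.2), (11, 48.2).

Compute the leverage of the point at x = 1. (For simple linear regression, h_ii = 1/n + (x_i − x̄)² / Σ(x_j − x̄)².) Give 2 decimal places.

h = 0.55

x̄ = (1 + 3 + 6 + 7 + 9 + 11)/6 = 6.16667
Σ(x − x̄)² = 26.6944 + 10.0278 + 0.0277778 + 0.694444 + 8.02778 + 23.3611 = 68.8333
h = 1/6 + (-5.16667)²/68.8333 = 0.166667 + 0.387813 = 0.55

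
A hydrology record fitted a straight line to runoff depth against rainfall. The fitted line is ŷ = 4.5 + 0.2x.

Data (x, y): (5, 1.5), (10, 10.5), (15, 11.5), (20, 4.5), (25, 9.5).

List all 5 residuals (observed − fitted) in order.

-4, 4, 4, -4, 0

x=5: ŷ = 4.5 + 0.2·5 = 5.5; r = 1.5 − 5.5 = -4
x=10: ŷ = 4.5 + 0.2·10 = 6.5; r = 10.5 − 6.5 = 4
x=15: ŷ = 4.5 + 0.2·15 = 7.5; r = 11.5 − 7.5 = 4
x=20: ŷ = 4.5 + 0.2·20 = 8.5; r = 4.5 − 8.5 = -4
x=25: ŷ = 4.5 + 0.2·25 = 9.5; r = 9.5 − 9.5 = 0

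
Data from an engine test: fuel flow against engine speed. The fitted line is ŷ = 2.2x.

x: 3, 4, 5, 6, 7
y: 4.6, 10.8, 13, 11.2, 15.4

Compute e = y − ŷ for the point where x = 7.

e = 0

ŷ = 2.2·7 = 15.4
e = 15.4 − 15.4 = 0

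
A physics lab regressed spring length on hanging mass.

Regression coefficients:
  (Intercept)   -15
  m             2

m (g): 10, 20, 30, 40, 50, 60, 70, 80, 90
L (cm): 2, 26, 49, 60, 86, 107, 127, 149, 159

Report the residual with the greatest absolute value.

e = -6

m=10: L̂ = -15 + 2·10 = 5; e = 2 − 5 = -3
m=20: L̂ = -15 + 2·20 = 25; e = 26 − 25 = 1
m=30: L̂ = -15 + 2·30 = 45; e = 49 − 45 = 4
m=40: L̂ = -15 + 2·40 = 65; e = 60 − 65 = -5
m=50: L̂ = -15 + 2·50 = 85; e = 86 − 85 = 1
m=60: L̂ = -15 + 2·60 = 105; e = 107 − 105 = 2
m=70: L̂ = -15 + 2·70 = 125; e = 127 − 125 = 2
m=80: L̂ = -15 + 2·80 = 145; e = 149 − 145 = 4
m=90: L̂ = -15 + 2·90 = 165; e = 159 − 165 = -6
Largest |e| is 6 at m = 90, residual -6.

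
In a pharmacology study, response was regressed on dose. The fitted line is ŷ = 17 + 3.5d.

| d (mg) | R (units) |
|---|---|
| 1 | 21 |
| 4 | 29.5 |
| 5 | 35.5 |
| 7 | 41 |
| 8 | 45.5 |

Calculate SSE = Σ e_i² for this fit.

d=1: ŷ = 17 + 3.5·1 = 20.5; e = 21 − 20.5 = 0.5
d=4: ŷ = 17 + 3.5·4 = 31; e = 29.5 − 31 = -1.5
d=5: ŷ = 17 + 3.5·5 = 34.5; e = 35.5 − 34.5 = 1
d=7: ŷ = 17 + 3.5·7 = 41.5; e = 41 − 41.5 = -0.5
d=8: ŷ = 17 + 3.5·8 = 45; e = 45.5 − 45 = 0.5
SSE = 0.25 + 2.25 + 1 + 0.25 + 0.25 = 4

SSE = 4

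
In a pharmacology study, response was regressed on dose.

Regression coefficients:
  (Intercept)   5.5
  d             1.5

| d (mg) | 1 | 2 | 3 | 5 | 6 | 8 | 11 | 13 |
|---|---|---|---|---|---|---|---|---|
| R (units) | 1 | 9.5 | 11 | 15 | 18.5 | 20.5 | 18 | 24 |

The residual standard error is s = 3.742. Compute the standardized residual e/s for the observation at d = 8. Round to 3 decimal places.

R̂ = 5.5 + 1.5·8 = 17.5
e = 20.5 − 17.5 = 3
e/s = 3 / 3.742 = 0.802

0.802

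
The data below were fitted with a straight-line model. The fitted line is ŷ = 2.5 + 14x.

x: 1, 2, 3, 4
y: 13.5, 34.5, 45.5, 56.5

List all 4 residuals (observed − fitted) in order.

-3, 4, 1, -2

x=1: ŷ = 2.5 + 14·1 = 16.5; e = 13.5 − 16.5 = -3
x=2: ŷ = 2.5 + 14·2 = 30.5; e = 34.5 − 30.5 = 4
x=3: ŷ = 2.5 + 14·3 = 44.5; e = 45.5 − 44.5 = 1
x=4: ŷ = 2.5 + 14·4 = 58.5; e = 56.5 − 58.5 = -2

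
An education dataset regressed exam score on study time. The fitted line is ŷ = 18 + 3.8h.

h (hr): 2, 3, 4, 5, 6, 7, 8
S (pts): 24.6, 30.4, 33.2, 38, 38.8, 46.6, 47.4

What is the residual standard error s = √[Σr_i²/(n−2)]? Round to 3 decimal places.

h=2: ŷ = 18 + 3.8·2 = 25.6; r = 24.6 − 25.6 = -1
h=3: ŷ = 18 + 3.8·3 = 29.4; r = 30.4 − 29.4 = 1
h=4: ŷ = 18 + 3.8·4 = 33.2; r = 33.2 − 33.2 = 0
h=5: ŷ = 18 + 3.8·5 = 37; r = 38 − 37 = 1
h=6: ŷ = 18 + 3.8·6 = 40.8; r = 38.8 − 40.8 = -2
h=7: ŷ = 18 + 3.8·7 = 44.6; r = 46.6 − 44.6 = 2
h=8: ŷ = 18 + 3.8·8 = 48.4; r = 47.4 − 48.4 = -1
SSE = 1 + 1 + 0 + 1 + 4 + 4 + 1 = 12
s = √(12/5) = √2.4 ≈ 1.549

s = 1.549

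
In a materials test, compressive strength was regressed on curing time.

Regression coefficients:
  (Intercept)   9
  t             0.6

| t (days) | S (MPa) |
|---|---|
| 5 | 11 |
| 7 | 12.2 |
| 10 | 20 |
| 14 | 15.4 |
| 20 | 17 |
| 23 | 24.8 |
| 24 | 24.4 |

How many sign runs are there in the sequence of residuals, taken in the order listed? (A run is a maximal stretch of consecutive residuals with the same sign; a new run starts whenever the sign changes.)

t=5: ŷ = 9 + 0.6·5 = 12; r = 11 − 12 = -1
t=7: ŷ = 9 + 0.6·7 = 13.2; r = 12.2 − 13.2 = -1
t=10: ŷ = 9 + 0.6·10 = 15; r = 20 − 15 = 5
t=14: ŷ = 9 + 0.6·14 = 17.4; r = 15.4 − 17.4 = -2
t=20: ŷ = 9 + 0.6·20 = 21; r = 17 − 21 = -4
t=23: ŷ = 9 + 0.6·23 = 22.8; r = 24.8 − 22.8 = 2
t=24: ŷ = 9 + 0.6·24 = 23.4; r = 24.4 − 23.4 = 1
Signs: − − + − − + +
Runs: −×2, +×1, −×2, +×2 → 4

4 runs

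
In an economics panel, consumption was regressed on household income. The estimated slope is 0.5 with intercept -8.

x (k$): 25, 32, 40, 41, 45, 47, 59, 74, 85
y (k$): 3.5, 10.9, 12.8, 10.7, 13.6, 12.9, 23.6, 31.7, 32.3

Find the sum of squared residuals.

x=25: ŷ = -8 + 0.5·25 = 4.5; e = 3.5 − 4.5 = -1
x=32: ŷ = -8 + 0.5·32 = 8; e = 10.9 − 8 = 2.9
x=40: ŷ = -8 + 0.5·40 = 12; e = 12.8 − 12 = 0.8
x=41: ŷ = -8 + 0.5·41 = 12.5; e = 10.7 − 12.5 = -1.8
x=45: ŷ = -8 + 0.5·45 = 14.5; e = 13.6 − 14.5 = -0.9
x=47: ŷ = -8 + 0.5·47 = 15.5; e = 12.9 − 15.5 = -2.6
x=59: ŷ = -8 + 0.5·59 = 21.5; e = 23.6 − 21.5 = 2.1
x=74: ŷ = -8 + 0.5·74 = 29; e = 31.7 − 29 = 2.7
x=85: ŷ = -8 + 0.5·85 = 34.5; e = 32.3 − 34.5 = -2.2
SSE = 1 + 8.41 + 0.64 + 3.24 + 0.81 + 6.76 + 4.41 + 7.29 + 4.84 = 37.4

SSE = 37.4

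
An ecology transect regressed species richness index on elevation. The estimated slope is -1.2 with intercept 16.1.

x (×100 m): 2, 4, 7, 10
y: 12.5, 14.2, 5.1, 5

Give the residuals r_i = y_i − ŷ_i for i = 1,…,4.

-1.2, 2.9, -2.6, 0.9

x=2: ŷ = 16.1 − 1.2·2 = 13.7; r = 12.5 − 13.7 = -1.2
x=4: ŷ = 16.1 − 1.2·4 = 11.3; r = 14.2 − 11.3 = 2.9
x=7: ŷ = 16.1 − 1.2·7 = 7.7; r = 5.1 − 7.7 = -2.6
x=10: ŷ = 16.1 − 1.2·10 = 4.1; r = 5 − 4.1 = 0.9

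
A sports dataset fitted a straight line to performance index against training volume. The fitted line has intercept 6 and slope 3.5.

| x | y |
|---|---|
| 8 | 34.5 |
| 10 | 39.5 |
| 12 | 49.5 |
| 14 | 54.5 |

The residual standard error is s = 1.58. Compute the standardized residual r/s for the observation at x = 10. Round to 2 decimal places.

-0.95

ŷ = 6 + 3.5·10 = 41
r = 39.5 − 41 = -1.5
r/s = -1.5 / 1.58 = -0.95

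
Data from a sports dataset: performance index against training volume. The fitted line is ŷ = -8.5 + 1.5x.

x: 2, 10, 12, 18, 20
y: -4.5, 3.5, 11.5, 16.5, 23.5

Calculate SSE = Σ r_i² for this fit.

SSE = 22

x=2: ŷ = -8.5 + 1.5·2 = -5.5; r = -4.5 − (-5.5) = 1
x=10: ŷ = -8.5 + 1.5·10 = 6.5; r = 3.5 − 6.5 = -3
x=12: ŷ = -8.5 + 1.5·12 = 9.5; r = 11.5 − 9.5 = 2
x=18: ŷ = -8.5 + 1.5·18 = 18.5; r = 16.5 − 18.5 = -2
x=20: ŷ = -8.5 + 1.5·20 = 21.5; r = 23.5 − 21.5 = 2
SSE = 1 + 9 + 4 + 4 + 4 = 22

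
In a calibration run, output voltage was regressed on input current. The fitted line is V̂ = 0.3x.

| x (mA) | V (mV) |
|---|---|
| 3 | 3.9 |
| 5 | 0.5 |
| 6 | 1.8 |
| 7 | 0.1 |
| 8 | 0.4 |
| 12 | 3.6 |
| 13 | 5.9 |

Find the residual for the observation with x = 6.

e = 0

V̂ = 0.3·6 = 1.8
e = 1.8 − 1.8 = 0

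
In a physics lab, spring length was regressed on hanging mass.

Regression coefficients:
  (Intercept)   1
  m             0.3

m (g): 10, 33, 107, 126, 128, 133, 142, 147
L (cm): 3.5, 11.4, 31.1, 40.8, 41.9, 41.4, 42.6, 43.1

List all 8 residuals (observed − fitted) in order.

m=10: L̂ = 1 + 0.3·10 = 4; e = 3.5 − 4 = -0.5
m=33: L̂ = 1 + 0.3·33 = 10.9; e = 11.4 − 10.9 = 0.5
m=107: L̂ = 1 + 0.3·107 = 33.1; e = 31.1 − 33.1 = -2
m=126: L̂ = 1 + 0.3·126 = 38.8; e = 40.8 − 38.8 = 2
m=128: L̂ = 1 + 0.3·128 = 39.4; e = 41.9 − 39.4 = 2.5
m=133: L̂ = 1 + 0.3·133 = 40.9; e = 41.4 − 40.9 = 0.5
m=142: L̂ = 1 + 0.3·142 = 43.6; e = 42.6 − 43.6 = -1
m=147: L̂ = 1 + 0.3·147 = 45.1; e = 43.1 − 45.1 = -2

-0.5, 0.5, -2, 2, 2.5, 0.5, -1, -2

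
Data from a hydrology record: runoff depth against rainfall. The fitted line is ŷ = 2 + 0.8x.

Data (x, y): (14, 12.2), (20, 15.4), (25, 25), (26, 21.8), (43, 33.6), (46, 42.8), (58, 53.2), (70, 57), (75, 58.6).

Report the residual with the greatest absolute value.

e = 4.8

x=14: ŷ = 2 + 0.8·14 = 13.2; e = 12.2 − 13.2 = -1
x=20: ŷ = 2 + 0.8·20 = 18; e = 15.4 − 18 = -2.6
x=25: ŷ = 2 + 0.8·25 = 22; e = 25 − 22 = 3
x=26: ŷ = 2 + 0.8·26 = 22.8; e = 21.8 − 22.8 = -1
x=43: ŷ = 2 + 0.8·43 = 36.4; e = 33.6 − 36.4 = -2.8
x=46: ŷ = 2 + 0.8·46 = 38.8; e = 42.8 − 38.8 = 4
x=58: ŷ = 2 + 0.8·58 = 48.4; e = 53.2 − 48.4 = 4.8
x=70: ŷ = 2 + 0.8·70 = 58; e = 57 − 58 = -1
x=75: ŷ = 2 + 0.8·75 = 62; e = 58.6 − 62 = -3.4
Largest |e| is 4.8 at x = 58, residual 4.8.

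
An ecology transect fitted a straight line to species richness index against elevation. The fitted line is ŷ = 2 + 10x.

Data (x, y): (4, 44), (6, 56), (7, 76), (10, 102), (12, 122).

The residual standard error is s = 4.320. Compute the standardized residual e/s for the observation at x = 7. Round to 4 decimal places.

0.9259

ŷ = 2 + 10·7 = 72
e = 76 − 72 = 4
e/s = 4 / 4.320 = 0.9259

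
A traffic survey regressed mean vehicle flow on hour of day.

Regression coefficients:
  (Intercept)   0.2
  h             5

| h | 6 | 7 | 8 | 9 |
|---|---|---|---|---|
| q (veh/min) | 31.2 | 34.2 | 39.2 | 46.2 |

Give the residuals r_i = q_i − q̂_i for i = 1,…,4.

1, -1, -1, 1

h=6: q̂ = 0.2 + 5·6 = 30.2; r = 31.2 − 30.2 = 1
h=7: q̂ = 0.2 + 5·7 = 35.2; r = 34.2 − 35.2 = -1
h=8: q̂ = 0.2 + 5·8 = 40.2; r = 39.2 − 40.2 = -1
h=9: q̂ = 0.2 + 5·9 = 45.2; r = 46.2 − 45.2 = 1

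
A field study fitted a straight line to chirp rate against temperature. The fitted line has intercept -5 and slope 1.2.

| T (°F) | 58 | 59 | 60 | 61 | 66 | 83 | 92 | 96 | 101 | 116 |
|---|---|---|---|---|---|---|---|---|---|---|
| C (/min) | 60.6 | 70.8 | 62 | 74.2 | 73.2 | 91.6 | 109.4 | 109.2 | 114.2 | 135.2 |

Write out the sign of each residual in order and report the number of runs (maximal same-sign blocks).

T=58: Ĉ = -5 + 1.2·58 = 64.6; e = 60.6 − 64.6 = -4
T=59: Ĉ = -5 + 1.2·59 = 65.8; e = 70.8 − 65.8 = 5
T=60: Ĉ = -5 + 1.2·60 = 67; e = 62 − 67 = -5
T=61: Ĉ = -5 + 1.2·61 = 68.2; e = 74.2 − 68.2 = 6
T=66: Ĉ = -5 + 1.2·66 = 74.2; e = 73.2 − 74.2 = -1
T=83: Ĉ = -5 + 1.2·83 = 94.6; e = 91.6 − 94.6 = -3
T=92: Ĉ = -5 + 1.2·92 = 105.4; e = 109.4 − 105.4 = 4
T=96: Ĉ = -5 + 1.2·96 = 110.2; e = 109.2 − 110.2 = -1
T=101: Ĉ = -5 + 1.2·101 = 116.2; e = 114.2 − 116.2 = -2
T=116: Ĉ = -5 + 1.2·116 = 134.2; e = 135.2 − 134.2 = 1
Signs: − + − + − − + − − +
Runs: −×1, +×1, −×1, +×1, −×2, +×1, −×2, +×1 → 8

8 runs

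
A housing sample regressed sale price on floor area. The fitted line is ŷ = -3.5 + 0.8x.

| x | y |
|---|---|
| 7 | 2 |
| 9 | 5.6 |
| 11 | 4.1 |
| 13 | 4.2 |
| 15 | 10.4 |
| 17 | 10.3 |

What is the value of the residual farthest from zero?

e = -2.7

x=7: ŷ = -3.5 + 0.8·7 = 2.1; e = 2 − 2.1 = -0.1
x=9: ŷ = -3.5 + 0.8·9 = 3.7; e = 5.6 − 3.7 = 1.9
x=11: ŷ = -3.5 + 0.8·11 = 5.3; e = 4.1 − 5.3 = -1.2
x=13: ŷ = -3.5 + 0.8·13 = 6.9; e = 4.2 − 6.9 = -2.7
x=15: ŷ = -3.5 + 0.8·15 = 8.5; e = 10.4 − 8.5 = 1.9
x=17: ŷ = -3.5 + 0.8·17 = 10.1; e = 10.3 − 10.1 = 0.2
Largest |e| is 2.7 at x = 13, residual -2.7.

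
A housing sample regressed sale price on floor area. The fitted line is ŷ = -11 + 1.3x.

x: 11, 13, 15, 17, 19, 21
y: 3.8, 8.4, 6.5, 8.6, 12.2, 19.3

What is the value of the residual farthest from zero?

x=11: ŷ = -11 + 1.3·11 = 3.3; e = 3.8 − 3.3 = 0.5
x=13: ŷ = -11 + 1.3·13 = 5.9; e = 8.4 − 5.9 = 2.5
x=15: ŷ = -11 + 1.3·15 = 8.5; e = 6.5 − 8.5 = -2
x=17: ŷ = -11 + 1.3·17 = 11.1; e = 8.6 − 11.1 = -2.5
x=19: ŷ = -11 + 1.3·19 = 13.7; e = 12.2 − 13.7 = -1.5
x=21: ŷ = -11 + 1.3·21 = 16.3; e = 19.3 − 16.3 = 3
Largest |e| is 3 at x = 21, residual 3.

e = 3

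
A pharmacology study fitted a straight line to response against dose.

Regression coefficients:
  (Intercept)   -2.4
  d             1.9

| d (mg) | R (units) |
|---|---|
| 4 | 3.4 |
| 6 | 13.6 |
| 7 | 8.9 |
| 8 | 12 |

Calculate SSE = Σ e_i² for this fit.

SSE = 29.04

d=4: R̂ = -2.4 + 1.9·4 = 5.2; e = 3.4 − 5.2 = -1.8
d=6: R̂ = -2.4 + 1.9·6 = 9; e = 13.6 − 9 = 4.6
d=7: R̂ = -2.4 + 1.9·7 = 10.9; e = 8.9 − 10.9 = -2
d=8: R̂ = -2.4 + 1.9·8 = 12.8; e = 12 − 12.8 = -0.8
SSE = 3.24 + 21.16 + 4 + 0.64 = 29.04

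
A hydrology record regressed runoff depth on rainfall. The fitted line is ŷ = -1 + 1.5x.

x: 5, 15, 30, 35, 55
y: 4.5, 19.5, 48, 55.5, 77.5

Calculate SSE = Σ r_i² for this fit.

x=5: ŷ = -1 + 1.5·5 = 6.5; r = 4.5 − 6.5 = -2
x=15: ŷ = -1 + 1.5·15 = 21.5; r = 19.5 − 21.5 = -2
x=30: ŷ = -1 + 1.5·30 = 44; r = 48 − 44 = 4
x=35: ŷ = -1 + 1.5·35 = 51.5; r = 55.5 − 51.5 = 4
x=55: ŷ = -1 + 1.5·55 = 81.5; r = 77.5 − 81.5 = -4
SSE = 4 + 4 + 16 + 16 + 16 = 56

SSE = 56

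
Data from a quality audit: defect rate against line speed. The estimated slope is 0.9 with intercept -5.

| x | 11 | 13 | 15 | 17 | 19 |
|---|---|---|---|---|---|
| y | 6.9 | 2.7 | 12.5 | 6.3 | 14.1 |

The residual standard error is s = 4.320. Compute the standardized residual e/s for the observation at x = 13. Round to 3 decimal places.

-0.926

ŷ = -5 + 0.9·13 = 6.7
e = 2.7 − 6.7 = -4
e/s = -4 / 4.320 = -0.926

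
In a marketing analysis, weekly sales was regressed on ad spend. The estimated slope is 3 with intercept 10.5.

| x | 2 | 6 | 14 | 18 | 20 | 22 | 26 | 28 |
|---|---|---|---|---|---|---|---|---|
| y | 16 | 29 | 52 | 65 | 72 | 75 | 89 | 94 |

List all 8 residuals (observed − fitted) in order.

x=2: ŷ = 10.5 + 3·2 = 16.5; e = 16 − 16.5 = -0.5
x=6: ŷ = 10.5 + 3·6 = 28.5; e = 29 − 28.5 = 0.5
x=14: ŷ = 10.5 + 3·14 = 52.5; e = 52 − 52.5 = -0.5
x=18: ŷ = 10.5 + 3·18 = 64.5; e = 65 − 64.5 = 0.5
x=20: ŷ = 10.5 + 3·20 = 70.5; e = 72 − 70.5 = 1.5
x=22: ŷ = 10.5 + 3·22 = 76.5; e = 75 − 76.5 = -1.5
x=26: ŷ = 10.5 + 3·26 = 88.5; e = 89 − 88.5 = 0.5
x=28: ŷ = 10.5 + 3·28 = 94.5; e = 94 − 94.5 = -0.5

-0.5, 0.5, -0.5, 0.5, 1.5, -1.5, 0.5, -0.5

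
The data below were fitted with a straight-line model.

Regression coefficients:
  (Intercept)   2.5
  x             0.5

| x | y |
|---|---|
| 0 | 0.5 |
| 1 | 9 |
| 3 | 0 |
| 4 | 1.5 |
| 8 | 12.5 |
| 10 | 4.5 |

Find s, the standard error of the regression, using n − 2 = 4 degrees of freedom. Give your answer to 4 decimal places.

x=0: ŷ = 2.5 + 0.5·0 = 2.5; e = 0.5 − 2.5 = -2
x=1: ŷ = 2.5 + 0.5·1 = 3; e = 9 − 3 = 6
x=3: ŷ = 2.5 + 0.5·3 = 4; e = 0 − 4 = -4
x=4: ŷ = 2.5 + 0.5·4 = 4.5; e = 1.5 − 4.5 = -3
x=8: ŷ = 2.5 + 0.5·8 = 6.5; e = 12.5 − 6.5 = 6
x=10: ŷ = 2.5 + 0.5·10 = 7.5; e = 4.5 − 7.5 = -3
SSE = 4 + 36 + 16 + 9 + 36 + 9 = 110
s = √(110/4) = √27.5 ≈ 5.2440

s = 5.2440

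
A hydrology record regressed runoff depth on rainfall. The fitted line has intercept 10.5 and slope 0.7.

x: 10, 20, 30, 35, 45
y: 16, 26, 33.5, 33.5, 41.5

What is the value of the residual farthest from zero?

r = 2

x=10: ŷ = 10.5 + 0.7·10 = 17.5; r = 16 − 17.5 = -1.5
x=20: ŷ = 10.5 + 0.7·20 = 24.5; r = 26 − 24.5 = 1.5
x=30: ŷ = 10.5 + 0.7·30 = 31.5; r = 33.5 − 31.5 = 2
x=35: ŷ = 10.5 + 0.7·35 = 35; r = 33.5 − 35 = -1.5
x=45: ŷ = 10.5 + 0.7·45 = 42; r = 41.5 − 42 = -0.5
Largest |r| is 2 at x = 30, residual 2.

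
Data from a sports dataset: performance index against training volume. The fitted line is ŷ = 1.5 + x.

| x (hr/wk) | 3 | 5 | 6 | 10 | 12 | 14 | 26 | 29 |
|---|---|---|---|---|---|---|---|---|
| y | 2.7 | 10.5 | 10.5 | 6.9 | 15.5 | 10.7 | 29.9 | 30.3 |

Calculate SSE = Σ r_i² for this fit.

x=3: ŷ = 1.5 + 3 = 4.5; r = 2.7 − 4.5 = -1.8
x=5: ŷ = 1.5 + 5 = 6.5; r = 10.5 − 6.5 = 4
x=6: ŷ = 1.5 + 6 = 7.5; r = 10.5 − 7.5 = 3
x=10: ŷ = 1.5 + 10 = 11.5; r = 6.9 − 11.5 = -4.6
x=12: ŷ = 1.5 + 12 = 13.5; r = 15.5 − 13.5 = 2
x=14: ŷ = 1.5 + 14 = 15.5; r = 10.7 − 15.5 = -4.8
x=26: ŷ = 1.5 + 26 = 27.5; r = 29.9 − 27.5 = 2.4
x=29: ŷ = 1.5 + 29 = 30.5; r = 30.3 − 30.5 = -0.2
SSE = 3.24 + 16 + 9 + 21.16 + 4 + 23.04 + 5.76 + 0.04 = 82.24

SSE = 82.24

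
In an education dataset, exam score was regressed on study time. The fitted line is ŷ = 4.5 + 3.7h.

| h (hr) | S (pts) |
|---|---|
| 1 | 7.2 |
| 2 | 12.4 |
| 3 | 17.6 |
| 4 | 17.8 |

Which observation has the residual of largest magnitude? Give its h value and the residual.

h=1: ŷ = 4.5 + 3.7·1 = 8.2; r = 7.2 − 8.2 = -1
h=2: ŷ = 4.5 + 3.7·2 = 11.9; r = 12.4 − 11.9 = 0.5
h=3: ŷ = 4.5 + 3.7·3 = 15.6; r = 17.6 − 15.6 = 2
h=4: ŷ = 4.5 + 3.7·4 = 19.3; r = 17.8 − 19.3 = -1.5
Largest |r| is 2 at h = 3, residual 2.

h = 3, r = 2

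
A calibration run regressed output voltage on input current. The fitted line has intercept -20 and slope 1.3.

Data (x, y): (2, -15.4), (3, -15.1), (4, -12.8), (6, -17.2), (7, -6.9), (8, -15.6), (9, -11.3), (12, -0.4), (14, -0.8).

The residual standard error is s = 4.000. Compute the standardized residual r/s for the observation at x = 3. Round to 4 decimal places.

0.2500

ŷ = -20 + 1.3·3 = -16.1
r = -15.1 − (-16.1) = 1
r/s = 1 / 4.000 = 0.2500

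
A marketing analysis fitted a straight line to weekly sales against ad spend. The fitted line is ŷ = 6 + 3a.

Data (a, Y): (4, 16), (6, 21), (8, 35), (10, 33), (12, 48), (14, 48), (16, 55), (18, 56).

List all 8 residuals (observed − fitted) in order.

a=4: ŷ = 6 + 3·4 = 18; e = 16 − 18 = -2
a=6: ŷ = 6 + 3·6 = 24; e = 21 − 24 = -3
a=8: ŷ = 6 + 3·8 = 30; e = 35 − 30 = 5
a=10: ŷ = 6 + 3·10 = 36; e = 33 − 36 = -3
a=12: ŷ = 6 + 3·12 = 42; e = 48 − 42 = 6
a=14: ŷ = 6 + 3·14 = 48; e = 48 − 48 = 0
a=16: ŷ = 6 + 3·16 = 54; e = 55 − 54 = 1
a=18: ŷ = 6 + 3·18 = 60; e = 56 − 60 = -4

-2, -3, 5, -3, 6, 0, 1, -4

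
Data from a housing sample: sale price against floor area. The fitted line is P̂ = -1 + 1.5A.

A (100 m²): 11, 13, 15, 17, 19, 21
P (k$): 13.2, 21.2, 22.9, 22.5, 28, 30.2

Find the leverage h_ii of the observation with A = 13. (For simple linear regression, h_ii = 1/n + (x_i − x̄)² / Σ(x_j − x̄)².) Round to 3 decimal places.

h = 0.295

Ā = (11 + 13 + 15 + 17 + 19 + 21)/6 = 16
Σ(A − Ā)² = 25 + 9 + 1 + 1 + 9 + 25 = 70
h = 1/6 + (-3)²/70 = 0.166667 + 0.128571 = 0.295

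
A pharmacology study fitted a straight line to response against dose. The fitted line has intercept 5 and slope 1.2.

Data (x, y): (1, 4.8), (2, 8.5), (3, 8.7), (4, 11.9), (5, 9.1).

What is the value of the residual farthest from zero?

e = 2.1

x=1: ŷ = 5 + 1.2·1 = 6.2; e = 4.8 − 6.2 = -1.4
x=2: ŷ = 5 + 1.2·2 = 7.4; e = 8.5 − 7.4 = 1.1
x=3: ŷ = 5 + 1.2·3 = 8.6; e = 8.7 − 8.6 = 0.1
x=4: ŷ = 5 + 1.2·4 = 9.8; e = 11.9 − 9.8 = 2.1
x=5: ŷ = 5 + 1.2·5 = 11; e = 9.1 − 11 = -1.9
Largest |e| is 2.1 at x = 4, residual 2.1.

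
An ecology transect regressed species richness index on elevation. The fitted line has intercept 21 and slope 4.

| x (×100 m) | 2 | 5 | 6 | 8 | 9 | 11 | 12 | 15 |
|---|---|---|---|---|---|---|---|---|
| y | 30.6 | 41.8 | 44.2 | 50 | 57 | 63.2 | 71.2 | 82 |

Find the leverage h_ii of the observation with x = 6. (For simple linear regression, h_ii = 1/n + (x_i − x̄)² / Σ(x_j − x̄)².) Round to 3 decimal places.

x̄ = (2 + 5 + 6 + 8 + 9 + 11 + 12 + 15)/8 = 8.5
Σ(x − x̄)² = 42.25 + 12.25 + 6.25 + 0.25 + 0.25 + 6.25 + 12.25 + 42.25 = 122
h = 1/8 + (-2.5)²/122 = 0.125 + 0.0512295 = 0.176

h = 0.176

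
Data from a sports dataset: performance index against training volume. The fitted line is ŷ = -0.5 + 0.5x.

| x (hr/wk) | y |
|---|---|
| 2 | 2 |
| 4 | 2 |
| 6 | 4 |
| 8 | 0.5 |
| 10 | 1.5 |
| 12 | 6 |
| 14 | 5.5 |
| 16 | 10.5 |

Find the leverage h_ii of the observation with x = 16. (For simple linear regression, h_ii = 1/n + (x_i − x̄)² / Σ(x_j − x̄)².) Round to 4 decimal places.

h = 0.4167

x̄ = (2 + 4 + 6 + 8 + 10 + 12 + 14 + 16)/8 = 9
Σ(x − x̄)² = 49 + 25 + 9 + 1 + 1 + 9 + 25 + 49 = 168
h = 1/8 + (7)²/168 = 0.125 + 0.291667 = 0.4167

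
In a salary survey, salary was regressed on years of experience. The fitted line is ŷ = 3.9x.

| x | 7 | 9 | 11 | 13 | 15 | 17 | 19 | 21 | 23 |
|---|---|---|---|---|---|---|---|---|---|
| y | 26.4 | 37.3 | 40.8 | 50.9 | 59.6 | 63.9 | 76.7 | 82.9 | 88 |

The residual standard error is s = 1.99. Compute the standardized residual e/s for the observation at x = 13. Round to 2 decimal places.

0.10

ŷ = 3.9·13 = 50.7
e = 50.9 − 50.7 = 0.2
e/s = 0.2 / 1.99 = 0.10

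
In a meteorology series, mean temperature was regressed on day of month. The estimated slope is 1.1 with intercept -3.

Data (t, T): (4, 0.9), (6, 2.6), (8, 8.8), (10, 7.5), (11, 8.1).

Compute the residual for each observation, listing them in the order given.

t=4: T̂ = -3 + 1.1·4 = 1.4; r = 0.9 − 1.4 = -0.5
t=6: T̂ = -3 + 1.1·6 = 3.6; r = 2.6 − 3.6 = -1
t=8: T̂ = -3 + 1.1·8 = 5.8; r = 8.8 − 5.8 = 3
t=10: T̂ = -3 + 1.1·10 = 8; r = 7.5 − 8 = -0.5
t=11: T̂ = -3 + 1.1·11 = 9.1; r = 8.1 − 9.1 = -1

-0.5, -1, 3, -0.5, -1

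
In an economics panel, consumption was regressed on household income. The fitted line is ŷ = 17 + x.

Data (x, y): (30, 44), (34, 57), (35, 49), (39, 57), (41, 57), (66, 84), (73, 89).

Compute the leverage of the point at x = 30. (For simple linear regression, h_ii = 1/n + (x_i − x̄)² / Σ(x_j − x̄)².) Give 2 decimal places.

h = 0.28

x̄ = (30 + 34 + 35 + 39 + 41 + 66 + 73)/7 = 45.4286
Σ(x − x̄)² = 238.041 + 130.612 + 108.755 + 41.3265 + 19.6122 + 423.184 + 760.184 = 1721.71
h = 1/7 + (-15.4286)²/1721.71 = 0.142857 + 0.138258 = 0.28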